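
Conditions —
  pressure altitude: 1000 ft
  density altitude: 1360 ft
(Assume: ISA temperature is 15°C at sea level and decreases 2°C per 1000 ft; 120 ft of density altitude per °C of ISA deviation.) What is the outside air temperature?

16°C

Density altitude − pressure altitude = 1360 − 1000 = +360 ft.
At 120 ft/°C that is an ISA deviation of 360/120 = +3°C.
ISA temperature at 1000 ft = 15 − 2 × (1000/1000) = 13°C.
OAT = ISA + deviation = 13 + (+3) = 16°C.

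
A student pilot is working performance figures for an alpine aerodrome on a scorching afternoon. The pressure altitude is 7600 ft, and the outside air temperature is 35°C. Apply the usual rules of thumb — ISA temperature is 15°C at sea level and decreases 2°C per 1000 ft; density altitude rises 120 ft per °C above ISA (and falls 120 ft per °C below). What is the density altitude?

11824 ft

ISA temperature at 7600 ft = 15 − 2 × (7600/1000) = -0.2°C.
ISA deviation = 35 − (-0.2) = +35.2°C.
Density altitude = 7600 + 120 × (35.2) = 7600 + (+4224) = 11824 ft.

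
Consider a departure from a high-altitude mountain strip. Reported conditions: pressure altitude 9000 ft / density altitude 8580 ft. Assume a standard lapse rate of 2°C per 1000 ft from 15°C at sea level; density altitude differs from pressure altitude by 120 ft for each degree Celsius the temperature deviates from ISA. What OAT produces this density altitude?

-6.5°C

Density altitude − pressure altitude = 8580 − 9000 = -420 ft.
At 120 ft/°C that is an ISA deviation of -420/120 = -3.5°C.
ISA temperature at 9000 ft = 15 − 2 × (9000/1000) = -3°C.
OAT = ISA + deviation = -3 + (-3.5) = -6.5°C.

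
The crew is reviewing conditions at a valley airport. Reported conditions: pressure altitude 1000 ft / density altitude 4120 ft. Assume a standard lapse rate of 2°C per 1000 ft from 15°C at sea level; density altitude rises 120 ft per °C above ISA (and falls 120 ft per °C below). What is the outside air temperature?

Density altitude − pressure altitude = 4120 − 1000 = +3120 ft.
At 120 ft/°C that is an ISA deviation of 3120/120 = +26°C.
ISA temperature at 1000 ft = 15 − 2 × (1000/1000) = 13°C.
OAT = ISA + deviation = 13 + (+26) = 39°C.

39°C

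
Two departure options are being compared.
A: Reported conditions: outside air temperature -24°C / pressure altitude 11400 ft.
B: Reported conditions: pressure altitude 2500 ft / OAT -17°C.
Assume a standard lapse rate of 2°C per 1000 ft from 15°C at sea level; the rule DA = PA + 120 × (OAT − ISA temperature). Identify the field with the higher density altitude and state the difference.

A by 10196 ft

A: ISA temp = -7.8°C, deviation -16.2°C, DA = 11400 + 120 × (-16.2) = 9456 ft.
B: ISA temp = 10°C, deviation -27°C, DA = 2500 + 120 × (-27) = -740 ft.
A is higher by 9456 − (-740) = 10196 ft.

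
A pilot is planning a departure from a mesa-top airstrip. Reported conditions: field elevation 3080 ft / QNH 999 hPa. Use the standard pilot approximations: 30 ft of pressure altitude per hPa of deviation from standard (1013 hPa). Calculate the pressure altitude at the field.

3500 ft

Pressure correction = (1013 − 999) × 30 = +420 ft.
Pressure altitude = 3080 + (+420) = 3500 ft.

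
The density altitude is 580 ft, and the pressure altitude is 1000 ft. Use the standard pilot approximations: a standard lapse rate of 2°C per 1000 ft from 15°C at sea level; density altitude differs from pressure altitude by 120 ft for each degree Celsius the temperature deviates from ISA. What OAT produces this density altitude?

Density altitude − pressure altitude = 580 − 1000 = -420 ft.
At 120 ft/°C that is an ISA deviation of -420/120 = -3.5°C.
ISA temperature at 1000 ft = 15 − 2 × (1000/1000) = 13°C.
OAT = ISA + deviation = 13 + (-3.5) = 9.5°C.

9.5°C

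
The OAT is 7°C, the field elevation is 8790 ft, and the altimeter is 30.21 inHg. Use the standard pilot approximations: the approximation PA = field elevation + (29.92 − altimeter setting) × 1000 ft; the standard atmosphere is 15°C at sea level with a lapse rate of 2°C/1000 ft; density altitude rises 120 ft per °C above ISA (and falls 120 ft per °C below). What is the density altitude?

9580 ft

Pressure altitude = 8790 + (29.92 − 30.21) × 1000 = 8790 + (-290) = 8500 ft.
ISA temperature at 8500 ft = 15 − 2 × (8500/1000) = -2°C.
ISA deviation = 7 − (-2) = +9°C.
Density altitude = 8500 + 120 × (9) = 9580 ft.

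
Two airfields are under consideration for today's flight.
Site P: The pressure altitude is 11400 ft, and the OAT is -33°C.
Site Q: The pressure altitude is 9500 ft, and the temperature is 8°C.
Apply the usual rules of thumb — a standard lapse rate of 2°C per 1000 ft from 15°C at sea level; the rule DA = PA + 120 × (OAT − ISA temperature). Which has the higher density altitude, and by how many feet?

Site P: ISA temp = -7.8°C, deviation -25.2°C, DA = 11400 + 120 × (-25.2) = 8376 ft.
Site Q: ISA temp = -4°C, deviation +12°C, DA = 9500 + 120 × 12 = 10940 ft.
Site Q is higher by 10940 − 8376 = 2564 ft.

Site Q by 2564 ft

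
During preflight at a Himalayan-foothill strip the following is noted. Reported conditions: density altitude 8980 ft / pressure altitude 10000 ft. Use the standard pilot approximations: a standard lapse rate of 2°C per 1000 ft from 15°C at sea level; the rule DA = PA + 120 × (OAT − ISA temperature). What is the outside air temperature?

Density altitude − pressure altitude = 8980 − 10000 = -1020 ft.
At 120 ft/°C that is an ISA deviation of -1020/120 = -8.5°C.
ISA temperature at 10000 ft = 15 − 2 × (10000/1000) = -5°C.
OAT = ISA + deviation = -5 + (-8.5) = -13.5°C.

-13.5°C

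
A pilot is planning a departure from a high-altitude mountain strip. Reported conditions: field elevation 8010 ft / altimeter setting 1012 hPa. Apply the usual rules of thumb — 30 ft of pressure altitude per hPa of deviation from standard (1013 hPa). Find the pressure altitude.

Pressure correction = (1013 − 1012) × 30 = +30 ft.
Pressure altitude = 8010 + (+30) = 8040 ft.

8040 ft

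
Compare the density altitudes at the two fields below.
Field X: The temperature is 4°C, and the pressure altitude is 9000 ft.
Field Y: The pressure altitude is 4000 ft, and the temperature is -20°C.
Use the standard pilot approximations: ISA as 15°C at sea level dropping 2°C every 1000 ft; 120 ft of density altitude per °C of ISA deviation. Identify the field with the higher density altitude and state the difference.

Field X: ISA temp = -3°C, deviation +7°C, DA = 9000 + 120 × 7 = 9840 ft.
Field Y: ISA temp = 7°C, deviation -27°C, DA = 4000 + 120 × (-27) = 760 ft.
Field X is higher by 9840 − 760 = 9080 ft.

Field X by 9080 ft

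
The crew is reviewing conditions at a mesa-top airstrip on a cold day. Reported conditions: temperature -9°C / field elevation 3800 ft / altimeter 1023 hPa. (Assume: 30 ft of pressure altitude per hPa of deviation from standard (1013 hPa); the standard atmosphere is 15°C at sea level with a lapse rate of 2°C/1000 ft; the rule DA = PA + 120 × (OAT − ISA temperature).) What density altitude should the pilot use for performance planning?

1460 ft

Pressure altitude = 3800 + (1013 − 1023) × 30 = 3800 + (-300) = 3500 ft.
ISA temperature at 3500 ft = 15 − 2 × (3500/1000) = 8°C.
ISA deviation = -9 − 8 = -17°C.
Density altitude = 3500 + 120 × (-17) = 1460 ft.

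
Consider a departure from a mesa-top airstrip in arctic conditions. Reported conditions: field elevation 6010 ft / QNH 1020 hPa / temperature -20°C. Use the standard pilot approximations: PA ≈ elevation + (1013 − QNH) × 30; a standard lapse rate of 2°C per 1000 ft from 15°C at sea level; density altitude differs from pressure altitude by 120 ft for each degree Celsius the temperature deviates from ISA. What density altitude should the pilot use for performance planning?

Pressure altitude = 6010 + (1013 − 1020) × 30 = 6010 + (-210) = 5800 ft.
ISA temperature at 5800 ft = 15 − 2 × (5800/1000) = 3.4°C.
ISA deviation = -20 − 3.4 = -23.4°C.
Density altitude = 5800 + 120 × (-23.4) = 2992 ft.

2992 ft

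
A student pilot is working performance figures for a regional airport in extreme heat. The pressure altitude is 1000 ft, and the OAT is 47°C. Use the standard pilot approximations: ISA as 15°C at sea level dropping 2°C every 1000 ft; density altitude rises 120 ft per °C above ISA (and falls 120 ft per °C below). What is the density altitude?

ISA temperature at 1000 ft = 15 − 2 × (1000/1000) = 13°C.
ISA deviation = 47 − 13 = +34°C.
Density altitude = 1000 + 120 × (34) = 1000 + (+4080) = 5080 ft.

5080 ft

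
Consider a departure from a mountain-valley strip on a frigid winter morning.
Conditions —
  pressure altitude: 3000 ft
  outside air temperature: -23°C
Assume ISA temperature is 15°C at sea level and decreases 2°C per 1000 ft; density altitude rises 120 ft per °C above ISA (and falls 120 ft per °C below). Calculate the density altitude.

-840 ft

ISA temperature at 3000 ft = 15 − 2 × (3000/1000) = 9°C.
ISA deviation = -23 − 9 = -32°C.
Density altitude = 3000 + 120 × (-32) = 3000 + (-3840) = -840 ft.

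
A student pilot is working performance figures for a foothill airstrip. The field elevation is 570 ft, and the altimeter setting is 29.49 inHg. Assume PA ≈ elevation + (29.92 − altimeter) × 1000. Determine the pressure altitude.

Pressure correction = (29.92 − 29.49) × 1000 = +430 ft.
Pressure altitude = 570 + (+430) = 1000 ft.

1000 ft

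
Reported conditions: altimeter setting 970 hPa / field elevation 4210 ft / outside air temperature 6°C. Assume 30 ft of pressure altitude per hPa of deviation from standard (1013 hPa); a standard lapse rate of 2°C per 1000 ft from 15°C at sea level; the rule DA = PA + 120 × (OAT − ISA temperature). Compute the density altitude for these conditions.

Pressure altitude = 4210 + (1013 − 970) × 30 = 4210 + (+1290) = 5500 ft.
ISA temperature at 5500 ft = 15 − 2 × (5500/1000) = 4°C.
ISA deviation = 6 − 4 = +2°C.
Density altitude = 5500 + 120 × (2) = 5740 ft.

5740 ft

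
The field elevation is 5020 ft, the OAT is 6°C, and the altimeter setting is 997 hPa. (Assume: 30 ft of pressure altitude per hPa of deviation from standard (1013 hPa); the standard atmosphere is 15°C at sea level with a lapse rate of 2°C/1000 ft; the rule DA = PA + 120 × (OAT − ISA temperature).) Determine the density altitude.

5740 ft

Pressure altitude = 5020 + (1013 − 997) × 30 = 5020 + (+480) = 5500 ft.
ISA temperature at 5500 ft = 15 − 2 × (5500/1000) = 4°C.
ISA deviation = 6 − 4 = +2°C.
Density altitude = 5500 + 120 × (2) = 5740 ft.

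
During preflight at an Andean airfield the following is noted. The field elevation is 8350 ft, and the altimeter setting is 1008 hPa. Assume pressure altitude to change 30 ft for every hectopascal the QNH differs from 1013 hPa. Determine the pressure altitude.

Pressure correction = (1013 − 1008) × 30 = +150 ft.
Pressure altitude = 8350 + (+150) = 8500 ft.

8500 ft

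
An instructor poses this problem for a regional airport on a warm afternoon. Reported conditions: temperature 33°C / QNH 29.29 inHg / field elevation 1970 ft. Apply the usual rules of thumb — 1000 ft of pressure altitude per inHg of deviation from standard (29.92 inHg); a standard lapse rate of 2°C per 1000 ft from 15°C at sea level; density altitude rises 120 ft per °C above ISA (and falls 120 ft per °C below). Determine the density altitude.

5384 ft

Pressure altitude = 1970 + (29.92 − 29.29) × 1000 = 1970 + (+630) = 2600 ft.
ISA temperature at 2600 ft = 15 − 2 × (2600/1000) = 9.8°C.
ISA deviation = 33 − 9.8 = +23.2°C.
Density altitude = 2600 + 120 × (23.2) = 5384 ft.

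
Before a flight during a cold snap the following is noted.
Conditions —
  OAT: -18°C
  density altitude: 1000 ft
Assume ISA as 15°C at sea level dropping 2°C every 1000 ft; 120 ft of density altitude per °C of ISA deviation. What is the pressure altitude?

DA = PA + 120 × (OAT − (15 − 2·PA/1000)) = PA + 120·OAT − 1800 + 0.24·PA = 1.24·PA + 120·OAT − 1800.
So 1.24·PA = 1000 − 120 × (-18) + 1800 = 4960.
PA = 4960 / 1.24 = 4000 ft.

4000 ft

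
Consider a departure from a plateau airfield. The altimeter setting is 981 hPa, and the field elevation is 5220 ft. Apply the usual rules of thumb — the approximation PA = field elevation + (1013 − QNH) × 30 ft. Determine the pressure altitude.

6180 ft

Pressure correction = (1013 − 981) × 30 = +960 ft.
Pressure altitude = 5220 + (+960) = 6180 ft.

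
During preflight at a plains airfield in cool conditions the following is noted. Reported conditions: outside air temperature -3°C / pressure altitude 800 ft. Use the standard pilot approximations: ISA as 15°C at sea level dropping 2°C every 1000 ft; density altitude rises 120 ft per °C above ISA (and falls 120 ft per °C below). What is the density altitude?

-1168 ft

ISA temperature at 800 ft = 15 − 2 × (800/1000) = 13.4°C.
ISA deviation = -3 − 13.4 = -16.4°C.
Density altitude = 800 + 120 × (-16.4) = 800 + (-1968) = -1168 ft.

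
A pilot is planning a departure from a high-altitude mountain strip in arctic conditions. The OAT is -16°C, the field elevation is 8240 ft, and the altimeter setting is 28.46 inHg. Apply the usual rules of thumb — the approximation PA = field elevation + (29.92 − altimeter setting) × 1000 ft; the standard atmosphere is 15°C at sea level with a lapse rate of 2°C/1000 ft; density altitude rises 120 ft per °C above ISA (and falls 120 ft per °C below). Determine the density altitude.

Pressure altitude = 8240 + (29.92 − 28.46) × 1000 = 8240 + (+1460) = 9700 ft.
ISA temperature at 9700 ft = 15 − 2 × (9700/1000) = -4.4°C.
ISA deviation = -16 − (-4.4) = -11.6°C.
Density altitude = 9700 + 120 × (-11.6) = 8308 ft.

8308 ft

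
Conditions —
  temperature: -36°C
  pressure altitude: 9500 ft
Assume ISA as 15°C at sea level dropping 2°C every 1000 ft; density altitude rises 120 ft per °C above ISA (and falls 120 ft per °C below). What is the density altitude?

ISA temperature at 9500 ft = 15 − 2 × (9500/1000) = -4°C.
ISA deviation = -36 − (-4) = -32°C.
Density altitude = 9500 + 120 × (-32) = 9500 + (-3840) = 5660 ft.

5660 ft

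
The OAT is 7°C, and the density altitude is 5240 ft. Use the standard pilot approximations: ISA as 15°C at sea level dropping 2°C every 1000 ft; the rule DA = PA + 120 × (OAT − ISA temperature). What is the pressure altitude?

DA = PA + 120 × (OAT − (15 − 2·PA/1000)) = PA + 120·OAT − 1800 + 0.24·PA = 1.24·PA + 120·OAT − 1800.
So 1.24·PA = 5240 − 120 × 7 + 1800 = 6200.
PA = 6200 / 1.24 = 5000 ft.

5000 ft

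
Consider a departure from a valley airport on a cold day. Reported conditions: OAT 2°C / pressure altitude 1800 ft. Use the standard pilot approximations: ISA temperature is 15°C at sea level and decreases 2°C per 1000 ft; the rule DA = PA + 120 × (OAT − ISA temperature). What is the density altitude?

672 ft

ISA temperature at 1800 ft = 15 − 2 × (1800/1000) = 11.4°C.
ISA deviation = 2 − 11.4 = -9.4°C.
Density altitude = 1800 + 120 × (-9.4) = 1800 + (-1128) = 672 ft.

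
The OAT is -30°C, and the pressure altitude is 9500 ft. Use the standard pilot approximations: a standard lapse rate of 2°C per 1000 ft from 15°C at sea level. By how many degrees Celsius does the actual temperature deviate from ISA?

ISA temperature at 9500 ft = 15 − 2 × (9500/1000) = -4°C.
Deviation = OAT − ISA = -30 − (-4) = -26°C.

ISA-26°C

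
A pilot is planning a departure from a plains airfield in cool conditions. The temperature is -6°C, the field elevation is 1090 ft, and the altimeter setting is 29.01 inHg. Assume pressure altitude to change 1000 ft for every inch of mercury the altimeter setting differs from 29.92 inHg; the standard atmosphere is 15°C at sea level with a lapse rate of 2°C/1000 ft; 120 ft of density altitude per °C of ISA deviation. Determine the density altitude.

Pressure altitude = 1090 + (29.92 − 29.01) × 1000 = 1090 + (+910) = 2000 ft.
ISA temperature at 2000 ft = 15 − 2 × (2000/1000) = 11°C.
ISA deviation = -6 − 11 = -17°C.
Density altitude = 2000 + 120 × (-17) = -40 ft.

-40 ft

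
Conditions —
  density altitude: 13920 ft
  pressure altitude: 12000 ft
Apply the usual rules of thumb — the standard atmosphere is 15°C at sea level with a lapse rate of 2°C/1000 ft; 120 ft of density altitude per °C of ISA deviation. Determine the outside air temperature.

7°C

Density altitude − pressure altitude = 13920 − 12000 = +1920 ft.
At 120 ft/°C that is an ISA deviation of 1920/120 = +16°C.
ISA temperature at 12000 ft = 15 − 2 × (12000/1000) = -9°C.
OAT = ISA + deviation = -9 + (+16) = 7°C.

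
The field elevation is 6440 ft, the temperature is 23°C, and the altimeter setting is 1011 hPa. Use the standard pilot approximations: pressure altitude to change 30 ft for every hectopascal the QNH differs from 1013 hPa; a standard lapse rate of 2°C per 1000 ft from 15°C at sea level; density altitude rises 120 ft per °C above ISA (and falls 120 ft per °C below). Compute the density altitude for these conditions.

9020 ft

Pressure altitude = 6440 + (1013 − 1011) × 30 = 6440 + (+60) = 6500 ft.
ISA temperature at 6500 ft = 15 − 2 × (6500/1000) = 2°C.
ISA deviation = 23 − 2 = +21°C.
Density altitude = 6500 + 120 × (21) = 9020 ft.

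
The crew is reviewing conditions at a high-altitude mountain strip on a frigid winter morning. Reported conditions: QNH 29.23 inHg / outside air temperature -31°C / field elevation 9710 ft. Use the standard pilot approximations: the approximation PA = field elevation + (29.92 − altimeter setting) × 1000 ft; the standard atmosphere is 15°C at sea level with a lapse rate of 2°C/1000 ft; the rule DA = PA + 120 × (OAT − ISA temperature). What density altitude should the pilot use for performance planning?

Pressure altitude = 9710 + (29.92 − 29.23) × 1000 = 9710 + (+690) = 10400 ft.
ISA temperature at 10400 ft = 15 − 2 × (10400/1000) = -5.8°C.
ISA deviation = -31 − (-5.8) = -25.2°C.
Density altitude = 10400 + 120 × (-25.2) = 7376 ft.

7376 ft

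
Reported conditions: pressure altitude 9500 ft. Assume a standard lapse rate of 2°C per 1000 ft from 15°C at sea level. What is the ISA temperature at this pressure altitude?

-4°C

ISA temperature = 15 − 2 × (9500/1000) = 15 − 19 = -4°C.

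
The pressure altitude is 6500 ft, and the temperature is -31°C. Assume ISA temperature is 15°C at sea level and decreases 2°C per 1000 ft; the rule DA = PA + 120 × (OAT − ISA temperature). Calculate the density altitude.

2540 ft

ISA temperature at 6500 ft = 15 − 2 × (6500/1000) = 2°C.
ISA deviation = -31 − 2 = -33°C.
Density altitude = 6500 + 120 × (-33) = 6500 + (-3960) = 2540 ft.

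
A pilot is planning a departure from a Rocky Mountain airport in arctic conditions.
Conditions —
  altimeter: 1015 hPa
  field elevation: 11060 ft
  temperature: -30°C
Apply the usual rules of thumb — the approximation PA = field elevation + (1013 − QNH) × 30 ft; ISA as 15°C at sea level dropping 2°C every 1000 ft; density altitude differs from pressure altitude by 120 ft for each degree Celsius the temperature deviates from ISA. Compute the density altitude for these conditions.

Pressure altitude = 11060 + (1013 − 1015) × 30 = 11060 + (-60) = 11000 ft.
ISA temperature at 11000 ft = 15 − 2 × (11000/1000) = -7°C.
ISA deviation = -30 − (-7) = -23°C.
Density altitude = 11000 + 120 × (-23) = 8240 ft.

8240 ft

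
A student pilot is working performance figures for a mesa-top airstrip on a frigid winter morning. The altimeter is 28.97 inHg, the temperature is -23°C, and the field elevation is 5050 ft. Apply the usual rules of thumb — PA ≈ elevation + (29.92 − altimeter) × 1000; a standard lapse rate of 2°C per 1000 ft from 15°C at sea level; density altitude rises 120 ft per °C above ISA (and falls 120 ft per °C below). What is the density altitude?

Pressure altitude = 5050 + (29.92 − 28.97) × 1000 = 5050 + (+950) = 6000 ft.
ISA temperature at 6000 ft = 15 − 2 × (6000/1000) = 3°C.
ISA deviation = -23 − 3 = -26°C.
Density altitude = 6000 + 120 × (-26) = 2880 ft.

2880 ft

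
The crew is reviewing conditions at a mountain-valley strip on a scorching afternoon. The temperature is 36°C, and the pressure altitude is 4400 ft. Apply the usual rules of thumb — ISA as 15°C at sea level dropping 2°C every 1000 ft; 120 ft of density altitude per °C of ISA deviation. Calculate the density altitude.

ISA temperature at 4400 ft = 15 − 2 × (4400/1000) = 6.2°C.
ISA deviation = 36 − 6.2 = +29.8°C.
Density altitude = 4400 + 120 × (29.8) = 4400 + (+3576) = 7976 ft.

7976 ft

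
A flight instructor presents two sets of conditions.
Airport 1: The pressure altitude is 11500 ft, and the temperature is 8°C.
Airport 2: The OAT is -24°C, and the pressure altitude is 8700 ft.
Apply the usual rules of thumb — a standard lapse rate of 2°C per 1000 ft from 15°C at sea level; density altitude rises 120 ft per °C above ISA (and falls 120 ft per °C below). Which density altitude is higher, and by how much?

Airport 1 by 7312 ft

Airport 1: ISA temp = -8°C, deviation +16°C, DA = 11500 + 120 × 16 = 13420 ft.
Airport 2: ISA temp = -2.4°C, deviation -21.6°C, DA = 8700 + 120 × (-21.6) = 6108 ft.
Airport 1 is higher by 13420 − 6108 = 7312 ft.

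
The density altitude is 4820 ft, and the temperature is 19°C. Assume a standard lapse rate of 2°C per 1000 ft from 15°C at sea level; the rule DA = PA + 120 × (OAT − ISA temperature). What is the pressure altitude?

DA = PA + 120 × (OAT − (15 − 2·PA/1000)) = PA + 120·OAT − 1800 + 0.24·PA = 1.24·PA + 120·OAT − 1800.
So 1.24·PA = 4820 − 120 × 19 + 1800 = 4340.
PA = 4340 / 1.24 = 3500 ft.

3500 ft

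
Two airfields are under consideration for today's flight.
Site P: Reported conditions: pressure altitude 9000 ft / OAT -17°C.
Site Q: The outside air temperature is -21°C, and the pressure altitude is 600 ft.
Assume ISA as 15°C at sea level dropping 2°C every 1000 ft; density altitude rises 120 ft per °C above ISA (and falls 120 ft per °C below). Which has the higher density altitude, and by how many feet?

Site P: ISA temp = -3°C, deviation -14°C, DA = 9000 + 120 × (-14) = 7320 ft.
Site Q: ISA temp = 13.8°C, deviation -34.8°C, DA = 600 + 120 × (-34.8) = -3576 ft.
Site P is higher by 7320 − (-3576) = 10896 ft.

Site P by 10896 ft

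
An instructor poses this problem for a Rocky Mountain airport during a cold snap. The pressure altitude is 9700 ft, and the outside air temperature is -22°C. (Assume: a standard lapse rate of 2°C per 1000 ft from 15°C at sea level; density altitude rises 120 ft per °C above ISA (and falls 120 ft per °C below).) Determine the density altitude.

7588 ft

ISA temperature at 9700 ft = 15 − 2 × (9700/1000) = -4.4°C.
ISA deviation = -22 − (-4.4) = -17.6°C.
Density altitude = 9700 + 120 × (-17.6) = 9700 + (-2112) = 7588 ft.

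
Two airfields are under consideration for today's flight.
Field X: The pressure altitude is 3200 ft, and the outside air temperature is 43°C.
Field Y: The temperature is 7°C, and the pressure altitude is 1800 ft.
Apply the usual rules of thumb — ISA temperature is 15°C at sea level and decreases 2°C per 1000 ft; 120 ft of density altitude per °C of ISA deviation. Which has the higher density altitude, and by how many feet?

Field X by 6056 ft

Field X: ISA temp = 8.6°C, deviation +34.4°C, DA = 3200 + 120 × 34.4 = 7328 ft.
Field Y: ISA temp = 11.4°C, deviation -4.4°C, DA = 1800 + 120 × (-4.4) = 1272 ft.
Field X is higher by 7328 − 1272 = 6056 ft.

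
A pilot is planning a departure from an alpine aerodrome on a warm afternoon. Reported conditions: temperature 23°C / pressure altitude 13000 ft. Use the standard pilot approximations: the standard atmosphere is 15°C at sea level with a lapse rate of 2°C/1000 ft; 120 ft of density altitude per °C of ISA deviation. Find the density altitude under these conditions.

17080 ft

ISA temperature at 13000 ft = 15 − 2 × (13000/1000) = -11°C.
ISA deviation = 23 − (-11) = +34°C.
Density altitude = 13000 + 120 × (34) = 13000 + (+4080) = 17080 ft.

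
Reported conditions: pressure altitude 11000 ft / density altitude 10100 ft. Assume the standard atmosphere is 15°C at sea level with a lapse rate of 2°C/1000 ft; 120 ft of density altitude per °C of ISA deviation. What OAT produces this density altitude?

-14.5°C

Density altitude − pressure altitude = 10100 − 11000 = -900 ft.
At 120 ft/°C that is an ISA deviation of -900/120 = -7.5°C.
ISA temperature at 11000 ft = 15 − 2 × (11000/1000) = -7°C.
OAT = ISA + deviation = -7 + (-7.5) = -14.5°C.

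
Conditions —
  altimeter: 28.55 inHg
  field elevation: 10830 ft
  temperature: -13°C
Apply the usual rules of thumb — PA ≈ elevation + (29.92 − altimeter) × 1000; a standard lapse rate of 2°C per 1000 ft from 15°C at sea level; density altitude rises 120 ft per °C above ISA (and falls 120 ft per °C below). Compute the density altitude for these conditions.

Pressure altitude = 10830 + (29.92 − 28.55) × 1000 = 10830 + (+1370) = 12200 ft.
ISA temperature at 12200 ft = 15 − 2 × (12200/1000) = -9.4°C.
ISA deviation = -13 − (-9.4) = -3.6°C.
Density altitude = 12200 + 120 × (-3.6) = 11768 ft.

11768 ft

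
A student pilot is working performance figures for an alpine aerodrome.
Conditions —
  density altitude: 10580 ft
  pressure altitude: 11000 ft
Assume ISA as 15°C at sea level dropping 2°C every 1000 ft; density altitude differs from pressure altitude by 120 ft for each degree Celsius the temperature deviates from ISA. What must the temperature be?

-10.5°C

Density altitude − pressure altitude = 10580 − 11000 = -420 ft.
At 120 ft/°C that is an ISA deviation of -420/120 = -3.5°C.
ISA temperature at 11000 ft = 15 − 2 × (11000/1000) = -7°C.
OAT = ISA + deviation = -7 + (-3.5) = -10.5°C.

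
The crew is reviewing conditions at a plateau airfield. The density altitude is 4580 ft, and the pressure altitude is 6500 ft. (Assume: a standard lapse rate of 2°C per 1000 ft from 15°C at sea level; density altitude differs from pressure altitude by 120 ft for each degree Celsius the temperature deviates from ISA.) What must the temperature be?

Density altitude − pressure altitude = 4580 − 6500 = -1920 ft.
At 120 ft/°C that is an ISA deviation of -1920/120 = -16°C.
ISA temperature at 6500 ft = 15 − 2 × (6500/1000) = 2°C.
OAT = ISA + deviation = 2 + (-16) = -14°C.

-14°C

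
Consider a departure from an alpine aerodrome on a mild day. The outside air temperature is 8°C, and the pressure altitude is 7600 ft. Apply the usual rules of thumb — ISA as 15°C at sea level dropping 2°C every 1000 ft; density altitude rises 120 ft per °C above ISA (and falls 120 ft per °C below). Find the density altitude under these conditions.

ISA temperature at 7600 ft = 15 − 2 × (7600/1000) = -0.2°C.
ISA deviation = 8 − (-0.2) = +8.2°C.
Density altitude = 7600 + 120 × (8.2) = 7600 + (+984) = 8584 ft.

8584 ft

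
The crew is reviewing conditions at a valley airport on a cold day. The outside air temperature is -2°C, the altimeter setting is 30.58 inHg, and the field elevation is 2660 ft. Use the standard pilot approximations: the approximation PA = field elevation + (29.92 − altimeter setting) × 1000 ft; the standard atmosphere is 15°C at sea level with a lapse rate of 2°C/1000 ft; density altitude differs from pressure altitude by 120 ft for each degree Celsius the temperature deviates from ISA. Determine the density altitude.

Pressure altitude = 2660 + (29.92 − 30.58) × 1000 = 2660 + (-660) = 2000 ft.
ISA temperature at 2000 ft = 15 − 2 × (2000/1000) = 11°C.
ISA deviation = -2 − 11 = -13°C.
Density altitude = 2000 + 120 × (-13) = 440 ft.

440 ft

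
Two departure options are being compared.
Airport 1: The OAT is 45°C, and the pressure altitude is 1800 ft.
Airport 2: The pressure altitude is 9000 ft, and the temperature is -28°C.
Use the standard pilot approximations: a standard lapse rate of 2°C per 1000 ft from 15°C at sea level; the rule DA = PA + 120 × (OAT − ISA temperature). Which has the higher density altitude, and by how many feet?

Airport 2 by 168 ft

Airport 1: ISA temp = 11.4°C, deviation +33.6°C, DA = 1800 + 120 × 33.6 = 5832 ft.
Airport 2: ISA temp = -3°C, deviation -25°C, DA = 9000 + 120 × (-25) = 6000 ft.
Airport 2 is higher by 6000 − 5832 = 168 ft.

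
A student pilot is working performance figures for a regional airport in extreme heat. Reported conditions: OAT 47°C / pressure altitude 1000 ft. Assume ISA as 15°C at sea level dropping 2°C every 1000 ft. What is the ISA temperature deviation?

ISA+34°C

ISA temperature at 1000 ft = 15 − 2 × (1000/1000) = 13°C.
Deviation = OAT − ISA = 47 − 13 = +34°C.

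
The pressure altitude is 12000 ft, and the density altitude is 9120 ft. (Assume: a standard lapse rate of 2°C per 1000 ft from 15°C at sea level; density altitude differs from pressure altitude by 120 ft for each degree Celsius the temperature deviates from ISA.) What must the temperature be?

-33°C

Density altitude − pressure altitude = 9120 − 12000 = -2880 ft.
At 120 ft/°C that is an ISA deviation of -2880/120 = -24°C.
ISA temperature at 12000 ft = 15 − 2 × (12000/1000) = -9°C.
OAT = ISA + deviation = -9 + (-24) = -33°C.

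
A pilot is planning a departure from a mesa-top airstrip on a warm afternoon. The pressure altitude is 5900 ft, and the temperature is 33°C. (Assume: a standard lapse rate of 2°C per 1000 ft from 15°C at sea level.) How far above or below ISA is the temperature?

ISA+29.8°C

ISA temperature at 5900 ft = 15 − 2 × (5900/1000) = 3.2°C.
Deviation = OAT − ISA = 33 − 3.2 = +29.8°C.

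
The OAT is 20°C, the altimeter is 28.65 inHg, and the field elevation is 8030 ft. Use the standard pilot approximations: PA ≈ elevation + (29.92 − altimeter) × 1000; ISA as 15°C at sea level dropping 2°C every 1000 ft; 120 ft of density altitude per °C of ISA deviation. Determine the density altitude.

Pressure altitude = 8030 + (29.92 − 28.65) × 1000 = 8030 + (+1270) = 9300 ft.
ISA temperature at 9300 ft = 15 − 2 × (9300/1000) = -3.6°C.
ISA deviation = 20 − (-3.6) = +23.6°C.
Density altitude = 9300 + 120 × (23.6) = 12132 ft.

12132 ft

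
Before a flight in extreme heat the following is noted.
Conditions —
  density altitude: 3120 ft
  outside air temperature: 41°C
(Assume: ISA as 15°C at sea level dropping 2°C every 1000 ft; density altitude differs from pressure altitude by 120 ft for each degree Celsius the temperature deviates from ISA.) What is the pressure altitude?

DA = PA + 120 × (OAT − (15 − 2·PA/1000)) = PA + 120·OAT − 1800 + 0.24·PA = 1.24·PA + 120·OAT − 1800.
So 1.24·PA = 3120 − 120 × 41 + 1800 = 0.
PA = 0 / 1.24 = 0 ft.

0 ft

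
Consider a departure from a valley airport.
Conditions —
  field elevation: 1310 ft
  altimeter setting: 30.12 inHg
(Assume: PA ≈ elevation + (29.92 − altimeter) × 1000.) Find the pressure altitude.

Pressure correction = (29.92 − 30.12) × 1000 = -200 ft.
Pressure altitude = 1310 + (-200) = 1110 ft.

1110 ft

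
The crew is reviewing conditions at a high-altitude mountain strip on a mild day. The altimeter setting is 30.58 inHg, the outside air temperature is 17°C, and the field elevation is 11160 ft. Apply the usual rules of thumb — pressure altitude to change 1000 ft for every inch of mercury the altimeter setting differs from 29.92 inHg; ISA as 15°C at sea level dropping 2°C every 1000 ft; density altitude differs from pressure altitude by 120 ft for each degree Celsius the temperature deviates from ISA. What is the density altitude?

13260 ft

Pressure altitude = 11160 + (29.92 − 30.58) × 1000 = 11160 + (-660) = 10500 ft.
ISA temperature at 10500 ft = 15 − 2 × (10500/1000) = -6°C.
ISA deviation = 17 − (-6) = +23°C.
Density altitude = 10500 + 120 × (23) = 13260 ft.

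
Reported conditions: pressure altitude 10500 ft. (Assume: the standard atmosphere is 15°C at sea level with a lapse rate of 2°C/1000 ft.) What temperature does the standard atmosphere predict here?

-6°C

ISA temperature = 15 − 2 × (10500/1000) = 15 − 21 = -6°C.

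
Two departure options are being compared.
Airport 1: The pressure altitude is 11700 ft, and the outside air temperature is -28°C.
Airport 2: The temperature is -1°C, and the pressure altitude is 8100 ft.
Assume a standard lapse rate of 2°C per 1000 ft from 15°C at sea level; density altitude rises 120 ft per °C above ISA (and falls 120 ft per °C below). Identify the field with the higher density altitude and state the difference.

Airport 1 by 1224 ft

Airport 1: ISA temp = -8.4°C, deviation -19.6°C, DA = 11700 + 120 × (-19.6) = 9348 ft.
Airport 2: ISA temp = -1.2°C, deviation +0.2°C, DA = 8100 + 120 × 0.2 = 8124 ft.
Airport 1 is higher by 9348 − 8124 = 1224 ft.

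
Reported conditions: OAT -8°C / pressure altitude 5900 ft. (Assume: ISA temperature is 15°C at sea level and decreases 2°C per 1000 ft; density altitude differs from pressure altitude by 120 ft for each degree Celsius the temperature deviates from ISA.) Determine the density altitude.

4556 ft

ISA temperature at 5900 ft = 15 − 2 × (5900/1000) = 3.2°C.
ISA deviation = -8 − 3.2 = -11.2°C.
Density altitude = 5900 + 120 × (-11.2) = 5900 + (-1344) = 4556 ft.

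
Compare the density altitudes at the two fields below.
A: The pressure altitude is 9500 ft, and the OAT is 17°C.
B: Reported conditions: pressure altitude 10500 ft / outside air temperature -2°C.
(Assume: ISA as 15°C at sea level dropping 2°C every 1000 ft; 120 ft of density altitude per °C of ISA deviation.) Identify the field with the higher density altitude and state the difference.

A: ISA temp = -4°C, deviation +21°C, DA = 9500 + 120 × 21 = 12020 ft.
B: ISA temp = -6°C, deviation +4°C, DA = 10500 + 120 × 4 = 10980 ft.
A is higher by 12020 − 10980 = 1040 ft.

A by 1040 ft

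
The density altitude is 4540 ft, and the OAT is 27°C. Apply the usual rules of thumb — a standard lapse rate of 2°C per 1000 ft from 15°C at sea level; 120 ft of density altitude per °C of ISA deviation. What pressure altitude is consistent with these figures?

DA = PA + 120 × (OAT − (15 − 2·PA/1000)) = PA + 120·OAT − 1800 + 0.24·PA = 1.24·PA + 120·OAT − 1800.
So 1.24·PA = 4540 − 120 × 27 + 1800 = 3100.
PA = 3100 / 1.24 = 2500 ft.

2500 ft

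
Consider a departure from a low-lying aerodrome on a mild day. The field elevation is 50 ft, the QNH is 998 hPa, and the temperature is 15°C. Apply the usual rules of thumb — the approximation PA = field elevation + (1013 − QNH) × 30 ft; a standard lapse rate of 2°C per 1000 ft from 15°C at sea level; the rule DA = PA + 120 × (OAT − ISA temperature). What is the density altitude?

620 ft

Pressure altitude = 50 + (1013 − 998) × 30 = 50 + (+450) = 500 ft.
ISA temperature at 500 ft = 15 − 2 × (500/1000) = 14°C.
ISA deviation = 15 − 14 = +1°C.
Density altitude = 500 + 120 × (1) = 620 ft.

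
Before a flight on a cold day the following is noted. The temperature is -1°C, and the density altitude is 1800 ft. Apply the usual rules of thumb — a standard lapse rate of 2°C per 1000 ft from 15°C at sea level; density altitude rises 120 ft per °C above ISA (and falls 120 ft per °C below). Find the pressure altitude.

DA = PA + 120 × (OAT − (15 − 2·PA/1000)) = PA + 120·OAT − 1800 + 0.24·PA = 1.24·PA + 120·OAT − 1800.
So 1.24·PA = 1800 − 120 × (-1) + 1800 = 3720.
PA = 3720 / 1.24 = 3000 ft.

3000 ft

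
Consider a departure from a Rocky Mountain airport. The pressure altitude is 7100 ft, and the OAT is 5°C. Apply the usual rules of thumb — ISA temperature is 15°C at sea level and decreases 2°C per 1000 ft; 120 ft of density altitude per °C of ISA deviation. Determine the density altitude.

ISA temperature at 7100 ft = 15 − 2 × (7100/1000) = 0.8°C.
ISA deviation = 5 − 0.8 = +4.2°C.
Density altitude = 7100 + 120 × (4.2) = 7100 + (+504) = 7604 ft.

7604 ft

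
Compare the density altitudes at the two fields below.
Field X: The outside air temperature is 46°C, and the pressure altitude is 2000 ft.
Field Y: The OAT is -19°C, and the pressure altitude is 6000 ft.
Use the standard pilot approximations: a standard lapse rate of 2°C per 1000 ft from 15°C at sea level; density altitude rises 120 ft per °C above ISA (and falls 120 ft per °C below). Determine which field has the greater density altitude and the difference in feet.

Field X: ISA temp = 11°C, deviation +35°C, DA = 2000 + 120 × 35 = 6200 ft.
Field Y: ISA temp = 3°C, deviation -22°C, DA = 6000 + 120 × (-22) = 3360 ft.
Field X is higher by 6200 − 3360 = 2840 ft.

Field X by 2840 ft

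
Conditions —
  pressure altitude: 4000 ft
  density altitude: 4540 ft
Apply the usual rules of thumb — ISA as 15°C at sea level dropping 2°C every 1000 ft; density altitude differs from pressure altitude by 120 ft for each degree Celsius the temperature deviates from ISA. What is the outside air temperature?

Density altitude − pressure altitude = 4540 − 4000 = +540 ft.
At 120 ft/°C that is an ISA deviation of 540/120 = +4.5°C.
ISA temperature at 4000 ft = 15 − 2 × (4000/1000) = 7°C.
OAT = ISA + deviation = 7 + (+4.5) = 11.5°C.

11.5°C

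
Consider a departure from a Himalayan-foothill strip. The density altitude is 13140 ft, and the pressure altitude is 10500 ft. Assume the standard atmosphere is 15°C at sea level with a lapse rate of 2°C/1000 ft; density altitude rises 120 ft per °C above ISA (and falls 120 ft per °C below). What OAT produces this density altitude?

Density altitude − pressure altitude = 13140 − 10500 = +2640 ft.
At 120 ft/°C that is an ISA deviation of 2640/120 = +22°C.
ISA temperature at 10500 ft = 15 − 2 × (10500/1000) = -6°C.
OAT = ISA + deviation = -6 + (+22) = 16°C.

16°C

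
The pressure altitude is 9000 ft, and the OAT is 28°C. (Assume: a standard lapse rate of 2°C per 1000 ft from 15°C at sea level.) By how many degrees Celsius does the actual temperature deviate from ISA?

ISA+31°C

ISA temperature at 9000 ft = 15 − 2 × (9000/1000) = -3°C.
Deviation = OAT − ISA = 28 − (-3) = +31°C.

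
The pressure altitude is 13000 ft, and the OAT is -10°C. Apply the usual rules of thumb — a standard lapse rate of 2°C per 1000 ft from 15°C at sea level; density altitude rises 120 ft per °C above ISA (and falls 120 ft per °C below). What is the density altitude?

13120 ft

ISA temperature at 13000 ft = 15 − 2 × (13000/1000) = -11°C.
ISA deviation = -10 − (-11) = +1°C.
Density altitude = 13000 + 120 × (1) = 13000 + (+120) = 13120 ft.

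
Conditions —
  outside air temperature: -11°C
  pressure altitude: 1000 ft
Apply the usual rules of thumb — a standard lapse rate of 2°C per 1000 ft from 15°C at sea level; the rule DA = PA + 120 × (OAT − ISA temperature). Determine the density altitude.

ISA temperature at 1000 ft = 15 − 2 × (1000/1000) = 13°C.
ISA deviation = -11 − 13 = -24°C.
Density altitude = 1000 + 120 × (-24) = 1000 + (-2880) = -1880 ft.

-1880 ft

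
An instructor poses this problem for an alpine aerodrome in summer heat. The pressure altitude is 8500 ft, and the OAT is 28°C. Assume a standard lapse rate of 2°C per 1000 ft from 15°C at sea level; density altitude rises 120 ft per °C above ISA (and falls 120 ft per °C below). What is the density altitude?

ISA temperature at 8500 ft = 15 − 2 × (8500/1000) = -2°C.
ISA deviation = 28 − (-2) = +30°C.
Density altitude = 8500 + 120 × (30) = 8500 + (+3600) = 12100 ft.

12100 ft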